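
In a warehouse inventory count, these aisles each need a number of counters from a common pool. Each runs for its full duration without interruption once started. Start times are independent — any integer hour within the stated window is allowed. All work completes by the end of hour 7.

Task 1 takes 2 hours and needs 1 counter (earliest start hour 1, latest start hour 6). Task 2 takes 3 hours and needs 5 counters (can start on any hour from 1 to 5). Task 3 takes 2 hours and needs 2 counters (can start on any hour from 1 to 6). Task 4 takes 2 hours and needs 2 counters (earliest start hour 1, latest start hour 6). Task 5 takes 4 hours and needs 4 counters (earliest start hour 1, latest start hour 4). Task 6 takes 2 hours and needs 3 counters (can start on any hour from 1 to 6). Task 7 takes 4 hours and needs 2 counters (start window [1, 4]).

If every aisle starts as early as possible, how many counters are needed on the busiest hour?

Early-start schedule: Task 1@1, Task 2@1, Task 3@1, Task 4@1, Task 5@1, Task 6@1, Task 7@1.
Load per hour: hour 1: 19, hour 2: 19, hour 3: 11, hour 4: 6, hour 5: 0, hour 6: 0, hour 7: 0.
Peak is 19.

19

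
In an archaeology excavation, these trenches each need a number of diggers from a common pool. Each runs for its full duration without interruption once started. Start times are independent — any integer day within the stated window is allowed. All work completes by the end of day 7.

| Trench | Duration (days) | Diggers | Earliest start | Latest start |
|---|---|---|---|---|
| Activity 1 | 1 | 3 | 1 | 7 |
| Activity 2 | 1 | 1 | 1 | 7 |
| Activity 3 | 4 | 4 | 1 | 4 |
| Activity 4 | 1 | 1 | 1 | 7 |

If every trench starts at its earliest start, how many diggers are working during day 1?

At early start, day 1 has: Activity 1, Activity 2, Activity 3, Activity 4.
Demand: 3 + 1 + 4 + 1 = 9.

9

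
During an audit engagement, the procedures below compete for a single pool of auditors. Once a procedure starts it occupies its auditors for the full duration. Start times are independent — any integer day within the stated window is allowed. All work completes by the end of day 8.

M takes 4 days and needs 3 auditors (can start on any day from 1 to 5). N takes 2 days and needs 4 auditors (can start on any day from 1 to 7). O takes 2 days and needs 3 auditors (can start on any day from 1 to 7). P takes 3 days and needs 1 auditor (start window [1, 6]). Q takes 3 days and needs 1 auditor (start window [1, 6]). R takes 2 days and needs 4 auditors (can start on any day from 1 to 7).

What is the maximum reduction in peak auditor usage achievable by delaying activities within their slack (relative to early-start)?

10

Early-start peak: d1:16  d2:16  d3:5  d4:3  d5:0  d6:0  d7:0  d8:0 ⇒ 16.
Leveled (M@1, N@5, O@1, P@3, Q@3, R@7): d1:6  d2:6  d3:5  d4:5  d5:6  d6:4  d7:4  d8:4 ⇒ 6.
Reduction 16 − 6 = 10.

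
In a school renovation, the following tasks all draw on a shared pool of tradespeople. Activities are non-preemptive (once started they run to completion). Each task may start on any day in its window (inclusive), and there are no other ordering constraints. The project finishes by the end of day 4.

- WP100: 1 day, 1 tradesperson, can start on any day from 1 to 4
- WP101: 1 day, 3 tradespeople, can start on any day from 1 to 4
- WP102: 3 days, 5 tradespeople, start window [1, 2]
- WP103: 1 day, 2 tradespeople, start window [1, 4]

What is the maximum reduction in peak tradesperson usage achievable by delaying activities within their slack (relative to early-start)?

Early-start peak: d1:11  d2:5  d3:5  d4:0 ⇒ 11.
Leveled (WP100@1, WP101@1, WP102@2, WP103@1): d1:6  d2:5  d3:5  d4:5 ⇒ 6.
Reduction 11 − 6 = 5.

5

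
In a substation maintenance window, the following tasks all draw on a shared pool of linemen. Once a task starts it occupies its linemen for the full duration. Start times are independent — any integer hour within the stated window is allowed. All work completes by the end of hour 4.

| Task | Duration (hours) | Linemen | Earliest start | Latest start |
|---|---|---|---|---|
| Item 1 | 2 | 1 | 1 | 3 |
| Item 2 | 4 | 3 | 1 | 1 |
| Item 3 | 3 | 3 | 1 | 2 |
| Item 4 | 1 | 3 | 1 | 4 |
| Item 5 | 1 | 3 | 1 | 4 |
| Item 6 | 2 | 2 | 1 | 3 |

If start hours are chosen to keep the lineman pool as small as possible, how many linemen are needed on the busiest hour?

Early-start (Item 1@1, Item 2@1, Item 3@1, Item 4@1, Item 5@1, Item 6@1) gives peak 15: h1:15  h2:9  h3:6  h4:3.
Shift Item 4→3, Item 5→4.
Schedule Item 1@1, Item 2@1, Item 3@1, Item 4@3, Item 5@4, Item 6@1: h1:9  h2:9  h3:9  h4:6 — peak 9.
Total lineman-hours = 33 over 4 hours ⇒ peak ≥ ⌈33/4⌉ = 9, so 9 is optimal.

9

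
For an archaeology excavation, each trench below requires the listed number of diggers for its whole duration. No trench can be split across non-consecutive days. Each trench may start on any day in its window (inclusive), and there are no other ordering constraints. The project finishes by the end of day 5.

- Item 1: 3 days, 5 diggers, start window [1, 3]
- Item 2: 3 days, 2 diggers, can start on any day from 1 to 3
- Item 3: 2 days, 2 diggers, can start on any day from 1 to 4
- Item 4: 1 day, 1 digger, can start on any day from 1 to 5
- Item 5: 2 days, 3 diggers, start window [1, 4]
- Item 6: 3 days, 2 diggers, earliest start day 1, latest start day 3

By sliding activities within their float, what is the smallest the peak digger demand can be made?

Early-start (Item 1@1, Item 2@1, Item 3@1, Item 4@1, Item 5@1, Item 6@1) gives peak 15: d1:15  d2:14  d3:9  d4:0  d5:0.
Shift Item 4→4, Item 5→4, Item 6→3.
Schedule Item 1@1, Item 2@1, Item 3@1, Item 4@4, Item 5@4, Item 6@3: d1:9  d2:9  d3:9  d4:6  d5:5 — peak 9.

9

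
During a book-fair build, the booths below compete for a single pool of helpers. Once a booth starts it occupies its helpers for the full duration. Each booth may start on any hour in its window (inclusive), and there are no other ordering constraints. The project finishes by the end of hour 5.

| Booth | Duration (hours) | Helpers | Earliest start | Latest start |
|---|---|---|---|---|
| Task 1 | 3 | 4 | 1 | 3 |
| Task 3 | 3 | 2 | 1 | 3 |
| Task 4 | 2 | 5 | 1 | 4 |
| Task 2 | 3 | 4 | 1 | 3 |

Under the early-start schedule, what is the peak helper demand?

15

Early-start schedule: Task 1@1, Task 3@1, Task 4@1, Task 2@1.
Load per hour: hour 1: 15, hour 2: 15, hour 3: 10, hour 4: 0, hour 5: 0.
Peak is 15.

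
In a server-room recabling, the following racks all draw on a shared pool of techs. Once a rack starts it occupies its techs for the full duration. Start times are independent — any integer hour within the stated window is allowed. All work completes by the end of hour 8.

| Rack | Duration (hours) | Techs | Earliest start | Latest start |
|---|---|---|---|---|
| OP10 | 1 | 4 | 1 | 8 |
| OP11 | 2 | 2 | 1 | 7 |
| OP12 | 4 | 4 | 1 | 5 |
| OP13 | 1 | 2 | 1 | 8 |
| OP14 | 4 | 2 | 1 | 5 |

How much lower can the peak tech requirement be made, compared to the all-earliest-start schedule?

Early-start peak: h1:14  h2:8  h3:6  h4:6  h5:0  h6:0  h7:0  h8:0 ⇒ 14.
Leveled (OP10@1, OP11@1, OP12@2, OP13@3, OP14@4): h1:6  h2:6  h3:6  h4:6  h5:6  h6:2  h7:2  h8:0 ⇒ 6.
Reduction 14 − 6 = 8.

8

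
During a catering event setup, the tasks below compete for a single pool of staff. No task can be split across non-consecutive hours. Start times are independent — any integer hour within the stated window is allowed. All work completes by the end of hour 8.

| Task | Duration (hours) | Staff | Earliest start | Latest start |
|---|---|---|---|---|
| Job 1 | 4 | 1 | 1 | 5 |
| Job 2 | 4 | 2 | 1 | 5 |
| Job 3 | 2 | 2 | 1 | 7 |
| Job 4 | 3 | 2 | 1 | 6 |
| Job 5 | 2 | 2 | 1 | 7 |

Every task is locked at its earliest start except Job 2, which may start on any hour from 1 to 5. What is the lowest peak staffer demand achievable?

7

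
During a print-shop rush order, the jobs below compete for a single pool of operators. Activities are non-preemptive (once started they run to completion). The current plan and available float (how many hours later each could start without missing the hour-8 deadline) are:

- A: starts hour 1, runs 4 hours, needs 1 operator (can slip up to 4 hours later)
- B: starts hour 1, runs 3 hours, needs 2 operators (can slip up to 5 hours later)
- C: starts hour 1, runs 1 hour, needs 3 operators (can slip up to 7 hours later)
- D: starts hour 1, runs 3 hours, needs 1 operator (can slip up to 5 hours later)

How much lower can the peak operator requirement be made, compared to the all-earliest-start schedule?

4

Early-start peak: h1:7  h2:4  h3:4  h4:1  h5:0  h6:0  h7:0  h8:0 ⇒ 7.
Leveled (A@1, B@1, C@5, D@6): h1:3  h2:3  h3:3  h4:1  h5:3  h6:1  h7:1  h8:1 ⇒ 3.
Reduction 7 − 3 = 4.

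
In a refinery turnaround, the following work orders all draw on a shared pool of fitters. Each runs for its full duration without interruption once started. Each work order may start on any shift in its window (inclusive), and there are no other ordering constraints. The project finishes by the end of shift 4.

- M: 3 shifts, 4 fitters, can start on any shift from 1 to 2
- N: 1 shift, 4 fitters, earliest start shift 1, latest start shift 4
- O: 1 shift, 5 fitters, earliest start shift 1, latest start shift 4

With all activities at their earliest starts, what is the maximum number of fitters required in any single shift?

13

Early-start schedule: M@1, N@1, O@1.
Load per shift: shift 1: 13, shift 2: 4, shift 3: 4, shift 4: 0.
Peak is 13.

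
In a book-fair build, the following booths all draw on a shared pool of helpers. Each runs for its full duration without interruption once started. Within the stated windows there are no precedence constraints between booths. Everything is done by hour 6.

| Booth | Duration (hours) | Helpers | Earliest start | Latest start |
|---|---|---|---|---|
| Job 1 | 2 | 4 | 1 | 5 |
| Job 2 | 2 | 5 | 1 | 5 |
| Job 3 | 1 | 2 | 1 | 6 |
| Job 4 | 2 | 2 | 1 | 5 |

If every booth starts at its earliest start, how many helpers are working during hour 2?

At early start, hour 2 has: Job 1, Job 2, Job 4.
Demand: 4 + 5 + 2 = 11.

11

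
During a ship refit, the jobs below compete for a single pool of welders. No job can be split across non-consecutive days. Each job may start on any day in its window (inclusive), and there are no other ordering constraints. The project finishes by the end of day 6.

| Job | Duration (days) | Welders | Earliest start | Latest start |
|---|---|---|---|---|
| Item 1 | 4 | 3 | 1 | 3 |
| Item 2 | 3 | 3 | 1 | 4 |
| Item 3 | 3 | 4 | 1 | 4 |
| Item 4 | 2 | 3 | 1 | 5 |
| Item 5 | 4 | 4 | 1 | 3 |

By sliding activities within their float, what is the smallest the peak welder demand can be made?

11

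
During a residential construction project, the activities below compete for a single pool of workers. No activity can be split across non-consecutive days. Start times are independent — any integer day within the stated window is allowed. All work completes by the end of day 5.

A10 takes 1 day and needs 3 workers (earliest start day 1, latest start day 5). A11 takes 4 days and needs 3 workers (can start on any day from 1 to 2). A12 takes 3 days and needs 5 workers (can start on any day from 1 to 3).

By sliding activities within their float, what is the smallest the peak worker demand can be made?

8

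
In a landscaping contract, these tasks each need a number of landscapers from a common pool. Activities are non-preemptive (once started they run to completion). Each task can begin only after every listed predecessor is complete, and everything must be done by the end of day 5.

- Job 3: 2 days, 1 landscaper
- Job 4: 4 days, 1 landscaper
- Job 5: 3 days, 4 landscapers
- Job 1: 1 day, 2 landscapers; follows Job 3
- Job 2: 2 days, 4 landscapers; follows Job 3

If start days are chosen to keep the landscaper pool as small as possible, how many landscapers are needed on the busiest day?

6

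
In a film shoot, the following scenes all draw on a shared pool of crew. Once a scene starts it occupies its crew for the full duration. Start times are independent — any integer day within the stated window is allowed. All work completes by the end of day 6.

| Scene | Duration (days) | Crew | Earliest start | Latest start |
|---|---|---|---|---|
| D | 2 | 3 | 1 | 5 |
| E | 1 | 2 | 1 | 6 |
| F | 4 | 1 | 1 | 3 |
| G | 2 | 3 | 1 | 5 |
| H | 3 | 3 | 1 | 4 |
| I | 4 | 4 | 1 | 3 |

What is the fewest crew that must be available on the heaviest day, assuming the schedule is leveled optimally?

Early-start (D@1, E@1, F@1, G@1, H@1, I@1) gives peak 16: d1:16  d2:14  d3:8  d4:5  d5:0  d6:0.
Shift G→2, H→4, I→3.
Schedule D@1, E@1, F@1, G@2, H@4, I@3: d1:6  d2:7  d3:8  d4:8  d5:7  d6:7 — peak 8.
Total crew member-days = 43 over 6 days ⇒ peak ≥ ⌈43/6⌉ = 8, so 8 is optimal.

8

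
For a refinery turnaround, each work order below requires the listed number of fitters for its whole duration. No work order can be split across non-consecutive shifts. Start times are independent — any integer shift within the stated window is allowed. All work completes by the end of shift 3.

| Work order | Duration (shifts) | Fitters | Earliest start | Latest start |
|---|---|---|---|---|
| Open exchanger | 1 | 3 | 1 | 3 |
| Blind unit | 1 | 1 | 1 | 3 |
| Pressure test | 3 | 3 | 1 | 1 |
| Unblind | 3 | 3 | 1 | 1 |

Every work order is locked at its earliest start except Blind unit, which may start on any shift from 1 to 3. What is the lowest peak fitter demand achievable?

Blind unit@1: s1:10  s2:6  s3:6 → peak 10
Blind unit@2: s1:9  s2:7  s3:6 → peak 9
Blind unit@3: s1:9  s2:6  s3:7 → peak 9
Best is Blind unit@2, peak 9.

9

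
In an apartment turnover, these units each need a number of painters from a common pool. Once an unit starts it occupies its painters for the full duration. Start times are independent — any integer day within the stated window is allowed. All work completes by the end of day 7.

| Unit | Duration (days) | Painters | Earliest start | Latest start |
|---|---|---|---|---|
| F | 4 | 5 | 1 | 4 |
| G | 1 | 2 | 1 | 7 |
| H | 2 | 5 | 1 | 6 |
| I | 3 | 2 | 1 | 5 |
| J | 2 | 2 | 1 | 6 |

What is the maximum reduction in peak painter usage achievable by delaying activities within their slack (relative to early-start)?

Early-start peak: d1:16  d2:14  d3:7  d4:5  d5:0  d6:0  d7:0 ⇒ 16.
Leveled (F@1, G@1, H@5, I@2, J@5): d1:7  d2:7  d3:7  d4:7  d5:7  d6:7  d7:0 ⇒ 7.
Reduction 16 − 7 = 9.

9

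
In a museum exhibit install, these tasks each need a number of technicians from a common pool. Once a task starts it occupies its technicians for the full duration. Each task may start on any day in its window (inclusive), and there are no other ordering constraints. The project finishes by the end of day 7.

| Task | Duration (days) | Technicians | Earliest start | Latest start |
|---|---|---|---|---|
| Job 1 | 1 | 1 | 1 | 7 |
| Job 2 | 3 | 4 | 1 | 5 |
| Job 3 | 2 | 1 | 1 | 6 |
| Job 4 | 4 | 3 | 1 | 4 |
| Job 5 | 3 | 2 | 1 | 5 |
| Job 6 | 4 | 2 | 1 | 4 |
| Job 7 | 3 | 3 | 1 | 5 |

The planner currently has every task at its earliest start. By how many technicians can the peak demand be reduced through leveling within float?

8

Early-start peak: d1:16  d2:15  d3:14  d4:5  d5:0  d6:0  d7:0 ⇒ 16.
Leveled (Job 1@1, Job 2@1, Job 3@1, Job 4@4, Job 5@1, Job 6@3, Job 7@4): d1:8  d2:7  d3:8  d4:8  d5:8  d6:8  d7:3 ⇒ 8.
Reduction 16 − 8 = 8.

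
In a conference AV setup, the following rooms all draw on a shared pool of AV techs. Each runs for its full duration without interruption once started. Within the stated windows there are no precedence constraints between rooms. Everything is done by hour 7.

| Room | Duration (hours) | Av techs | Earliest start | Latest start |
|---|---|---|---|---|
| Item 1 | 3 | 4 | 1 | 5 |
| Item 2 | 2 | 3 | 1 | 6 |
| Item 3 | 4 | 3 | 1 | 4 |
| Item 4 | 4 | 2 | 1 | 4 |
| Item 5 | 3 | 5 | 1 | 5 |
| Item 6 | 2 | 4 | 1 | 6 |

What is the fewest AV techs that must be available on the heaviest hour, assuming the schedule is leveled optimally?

9

Early-start (Item 1@1, Item 2@1, Item 3@1, Item 4@1, Item 5@1, Item 6@1) gives peak 21: h1:21  h2:21  h3:14  h4:5  h5:0  h6:0  h7:0.
Shift Item 2→4, Item 5→5, Item 6→6.
Schedule Item 1@1, Item 2@4, Item 3@1, Item 4@1, Item 5@5, Item 6@6: h1:9  h2:9  h3:9  h4:8  h5:8  h6:9  h7:9 — peak 9.
Total AV tech-hours = 61 over 7 hours ⇒ peak ≥ ⌈61/7⌉ = 9, so 9 is optimal.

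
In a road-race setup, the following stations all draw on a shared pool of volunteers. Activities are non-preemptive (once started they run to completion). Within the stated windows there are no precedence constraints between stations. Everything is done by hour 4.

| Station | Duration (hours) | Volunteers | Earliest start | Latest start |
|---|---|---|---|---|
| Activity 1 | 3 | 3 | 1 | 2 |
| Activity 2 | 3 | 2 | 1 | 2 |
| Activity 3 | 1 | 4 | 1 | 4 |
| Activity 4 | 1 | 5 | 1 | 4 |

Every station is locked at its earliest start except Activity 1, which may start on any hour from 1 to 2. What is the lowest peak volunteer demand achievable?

11

Activity 1@1: h1:14  h2:5  h3:5  h4:0 → peak 14
Activity 1@2: h1:11  h2:5  h3:5  h4:3 → peak 11
Best is Activity 1@2, peak 11.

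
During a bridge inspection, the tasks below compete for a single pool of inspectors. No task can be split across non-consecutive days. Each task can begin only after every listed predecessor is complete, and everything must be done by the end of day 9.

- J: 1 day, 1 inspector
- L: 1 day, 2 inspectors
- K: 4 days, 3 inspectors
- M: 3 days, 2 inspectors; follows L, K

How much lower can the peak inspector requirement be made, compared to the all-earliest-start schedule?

Early-start peak: d1:6  d2:3  d3:3  d4:3  d5:2  d6:2  d7:2  d8:0  d9:0 ⇒ 6.
Leveled (J@1, L@1, K@2, M@6): d1:3  d2:3  d3:3  d4:3  d5:3  d6:2  d7:2  d8:2  d9:0 ⇒ 3.
Reduction 6 − 3 = 3.

3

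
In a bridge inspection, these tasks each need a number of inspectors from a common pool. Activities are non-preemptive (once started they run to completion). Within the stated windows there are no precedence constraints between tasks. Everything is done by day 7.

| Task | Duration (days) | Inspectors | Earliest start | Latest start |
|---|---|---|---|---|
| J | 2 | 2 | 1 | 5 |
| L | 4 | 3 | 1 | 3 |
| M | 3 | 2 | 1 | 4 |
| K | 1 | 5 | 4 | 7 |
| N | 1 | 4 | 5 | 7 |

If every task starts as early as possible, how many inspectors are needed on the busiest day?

Early-start schedule: J@1, L@1, M@1, K@4, N@5.
Load per day: day 1: 7, day 2: 7, day 3: 5, day 4: 8, day 5: 4, day 6: 0, day 7: 0.
Peak is 8.

8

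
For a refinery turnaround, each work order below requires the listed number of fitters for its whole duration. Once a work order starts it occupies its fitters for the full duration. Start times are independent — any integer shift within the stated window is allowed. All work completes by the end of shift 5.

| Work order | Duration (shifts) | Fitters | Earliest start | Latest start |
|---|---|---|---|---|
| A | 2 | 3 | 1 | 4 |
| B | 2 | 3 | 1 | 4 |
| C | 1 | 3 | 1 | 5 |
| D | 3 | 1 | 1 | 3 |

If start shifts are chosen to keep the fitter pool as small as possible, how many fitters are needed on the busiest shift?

Early-start (A@1, B@1, C@1, D@1) gives peak 10: s1:10  s2:7  s3:1  s4:0  s5:0.
Shift B→3, C→5.
Schedule A@1, B@3, C@5, D@1: s1:4  s2:4  s3:4  s4:3  s5:3 — peak 4.
Total fitter-shifts = 18 over 5 shifts ⇒ peak ≥ ⌈18/5⌉ = 4, so 4 is optimal.

4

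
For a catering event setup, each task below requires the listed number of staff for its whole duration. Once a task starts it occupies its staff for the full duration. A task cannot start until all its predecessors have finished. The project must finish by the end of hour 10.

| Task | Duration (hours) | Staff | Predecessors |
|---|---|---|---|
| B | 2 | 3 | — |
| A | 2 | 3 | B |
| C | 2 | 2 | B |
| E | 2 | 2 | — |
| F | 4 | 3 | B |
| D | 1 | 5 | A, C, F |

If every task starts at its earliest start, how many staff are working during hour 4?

At early start, hour 4 has: A, C, F.
Demand: 3 + 2 + 3 = 8.

8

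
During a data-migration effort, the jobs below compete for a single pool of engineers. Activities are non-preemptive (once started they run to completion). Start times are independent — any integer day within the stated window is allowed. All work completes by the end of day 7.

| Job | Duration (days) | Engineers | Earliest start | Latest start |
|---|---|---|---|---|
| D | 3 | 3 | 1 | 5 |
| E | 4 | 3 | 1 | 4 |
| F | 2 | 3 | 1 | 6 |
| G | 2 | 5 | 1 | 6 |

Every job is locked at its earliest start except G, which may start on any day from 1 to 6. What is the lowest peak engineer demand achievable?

G@1: d1:14  d2:14  d3:6  d4:3  d5:0  d6:0  d7:0 → peak 14
G@2: d1:9  d2:14  d3:11  d4:3  d5:0  d6:0  d7:0 → peak 14
G@3: d1:9  d2:9  d3:11  d4:8  d5:0  d6:0  d7:0 → peak 11
G@4: d1:9  d2:9  d3:6  d4:8  d5:5  d6:0  d7:0 → peak 9
G@5: d1:9  d2:9  d3:6  d4:3  d5:5  d6:5  d7:0 → peak 9
G@6: d1:9  d2:9  d3:6  d4:3  d5:0  d6:5  d7:5 → peak 9
Best is G@4, peak 9.

9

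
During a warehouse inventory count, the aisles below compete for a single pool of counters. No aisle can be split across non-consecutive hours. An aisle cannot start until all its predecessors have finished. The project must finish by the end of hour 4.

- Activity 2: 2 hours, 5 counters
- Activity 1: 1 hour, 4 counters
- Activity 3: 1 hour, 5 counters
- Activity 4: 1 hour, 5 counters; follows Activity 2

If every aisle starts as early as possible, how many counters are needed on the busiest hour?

14

Early-start schedule: Activity 2@1, Activity 1@1, Activity 3@1, Activity 4@3.
Load per hour: hour 1: 14, hour 2: 5, hour 3: 5, hour 4: 0.
Peak is 14.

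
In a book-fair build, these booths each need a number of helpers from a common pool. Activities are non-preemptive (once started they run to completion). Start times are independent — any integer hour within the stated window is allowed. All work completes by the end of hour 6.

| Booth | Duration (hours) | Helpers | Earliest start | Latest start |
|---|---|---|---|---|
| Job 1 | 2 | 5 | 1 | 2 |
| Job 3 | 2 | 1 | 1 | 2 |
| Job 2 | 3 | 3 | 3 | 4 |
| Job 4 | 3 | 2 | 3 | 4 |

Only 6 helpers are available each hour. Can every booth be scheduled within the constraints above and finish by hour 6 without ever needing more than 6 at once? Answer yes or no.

Schedule Job 1@1, Job 3@1, Job 2@3, Job 4@3: h1:6  h2:6  h3:5  h4:5  h5:5  h6:0 — peak 6 ≤ 6.

yes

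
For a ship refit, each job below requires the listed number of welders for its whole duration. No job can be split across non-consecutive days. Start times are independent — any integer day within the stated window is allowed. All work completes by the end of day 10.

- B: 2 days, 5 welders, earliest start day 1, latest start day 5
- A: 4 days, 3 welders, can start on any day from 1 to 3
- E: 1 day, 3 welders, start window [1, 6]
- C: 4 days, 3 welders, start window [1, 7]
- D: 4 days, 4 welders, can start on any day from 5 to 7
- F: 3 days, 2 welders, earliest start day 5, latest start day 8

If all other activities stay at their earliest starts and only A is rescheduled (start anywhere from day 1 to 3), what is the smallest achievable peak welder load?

11

A@1: d1:14  d2:11  d3:6  d4:6  d5:6  d6:6  d7:6  d8:4  d9:0  d10:0 → peak 14
A@2: d1:11  d2:11  d3:6  d4:6  d5:9  d6:6  d7:6  d8:4  d9:0  d10:0 → peak 11
A@3: d1:11  d2:8  d3:6  d4:6  d5:9  d6:9  d7:6  d8:4  d9:0  d10:0 → peak 11
Best is A@2, peak 11.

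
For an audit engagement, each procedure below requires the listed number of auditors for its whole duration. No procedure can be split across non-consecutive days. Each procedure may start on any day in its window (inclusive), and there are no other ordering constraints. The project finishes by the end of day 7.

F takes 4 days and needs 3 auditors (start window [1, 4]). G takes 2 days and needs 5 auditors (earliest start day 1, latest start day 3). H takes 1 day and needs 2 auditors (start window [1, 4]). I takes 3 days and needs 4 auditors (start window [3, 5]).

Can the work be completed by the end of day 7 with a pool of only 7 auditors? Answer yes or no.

yes

Schedule F@3, G@1, H@1, I@3: d1:7  d2:5  d3:7  d4:7  d5:7  d6:3  d7:0 — peak 7 ≤ 7.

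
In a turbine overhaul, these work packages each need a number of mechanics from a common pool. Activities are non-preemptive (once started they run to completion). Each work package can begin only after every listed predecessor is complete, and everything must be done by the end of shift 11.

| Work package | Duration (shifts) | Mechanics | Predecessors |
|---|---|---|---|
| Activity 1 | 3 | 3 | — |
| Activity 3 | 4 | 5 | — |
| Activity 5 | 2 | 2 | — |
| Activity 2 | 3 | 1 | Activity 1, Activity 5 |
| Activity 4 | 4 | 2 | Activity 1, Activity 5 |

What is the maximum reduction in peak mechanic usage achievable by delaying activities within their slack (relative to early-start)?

5

Early-start peak: s1:10  s2:10  s3:8  s4:8  s5:3  s6:3  s7:2  s8:0  s9:0  s10:0  s11:0 ⇒ 10.
Leveled (Activity 1@1, Activity 3@4, Activity 5@1, Activity 2@8, Activity 4@8): s1:5  s2:5  s3:3  s4:5  s5:5  s6:5  s7:5  s8:3  s9:3  s10:3  s11:2 ⇒ 5.
Reduction 10 − 5 = 5.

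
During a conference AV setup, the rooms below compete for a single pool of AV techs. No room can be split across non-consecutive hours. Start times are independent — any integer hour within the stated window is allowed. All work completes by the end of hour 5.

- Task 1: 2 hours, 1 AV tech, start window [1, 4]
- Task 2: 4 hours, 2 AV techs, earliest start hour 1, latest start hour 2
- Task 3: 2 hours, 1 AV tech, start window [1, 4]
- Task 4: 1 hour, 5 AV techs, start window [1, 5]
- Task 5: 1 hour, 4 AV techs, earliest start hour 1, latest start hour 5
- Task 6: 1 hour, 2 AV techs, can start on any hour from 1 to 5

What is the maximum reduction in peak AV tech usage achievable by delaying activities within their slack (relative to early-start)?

9

Early-start peak: h1:15  h2:4  h3:2  h4:2  h5:0 ⇒ 15.
Leveled (Task 1@1, Task 2@1, Task 3@1, Task 4@5, Task 5@3, Task 6@1): h1:6  h2:4  h3:6  h4:2  h5:5 ⇒ 6.
Reduction 15 − 6 = 9.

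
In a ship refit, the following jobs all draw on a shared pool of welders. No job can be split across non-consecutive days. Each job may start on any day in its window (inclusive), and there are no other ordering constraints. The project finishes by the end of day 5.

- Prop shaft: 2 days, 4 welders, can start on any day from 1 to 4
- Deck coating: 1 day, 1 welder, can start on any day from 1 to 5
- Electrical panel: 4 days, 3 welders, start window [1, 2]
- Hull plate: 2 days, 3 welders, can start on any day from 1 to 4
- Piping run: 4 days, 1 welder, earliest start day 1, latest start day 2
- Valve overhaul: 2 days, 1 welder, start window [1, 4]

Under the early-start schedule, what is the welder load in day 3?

At early start, day 3 has: Electrical panel, Piping run.
Demand: 3 + 1 = 4.

4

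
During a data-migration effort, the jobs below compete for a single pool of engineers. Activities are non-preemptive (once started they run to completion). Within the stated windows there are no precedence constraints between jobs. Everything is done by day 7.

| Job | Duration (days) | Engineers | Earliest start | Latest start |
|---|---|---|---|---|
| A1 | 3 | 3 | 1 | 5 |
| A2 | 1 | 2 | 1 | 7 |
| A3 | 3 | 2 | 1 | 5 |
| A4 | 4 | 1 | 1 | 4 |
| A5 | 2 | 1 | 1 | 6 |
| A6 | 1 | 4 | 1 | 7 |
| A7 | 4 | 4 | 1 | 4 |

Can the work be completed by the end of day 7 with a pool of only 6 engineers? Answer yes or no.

Total engineer-days = 43; over 7 days the average is 43/7 > 6, so some day must exceed 6.

no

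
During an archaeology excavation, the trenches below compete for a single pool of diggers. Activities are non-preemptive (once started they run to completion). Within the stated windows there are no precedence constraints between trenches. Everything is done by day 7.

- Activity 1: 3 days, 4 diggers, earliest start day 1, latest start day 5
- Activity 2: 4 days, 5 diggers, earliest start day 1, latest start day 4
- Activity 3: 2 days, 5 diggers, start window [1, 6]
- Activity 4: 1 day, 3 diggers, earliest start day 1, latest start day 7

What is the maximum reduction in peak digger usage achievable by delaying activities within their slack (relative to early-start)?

8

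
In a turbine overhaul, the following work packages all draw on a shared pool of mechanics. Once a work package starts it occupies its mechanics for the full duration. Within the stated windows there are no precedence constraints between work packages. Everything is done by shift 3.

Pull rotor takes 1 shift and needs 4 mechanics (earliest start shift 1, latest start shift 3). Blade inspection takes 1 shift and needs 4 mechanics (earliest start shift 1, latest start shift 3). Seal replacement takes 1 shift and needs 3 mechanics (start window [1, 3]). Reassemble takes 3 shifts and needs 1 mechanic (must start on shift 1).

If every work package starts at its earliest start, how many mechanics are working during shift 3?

1

At early start, shift 3 has: Reassemble.
Demand: 1 = 1.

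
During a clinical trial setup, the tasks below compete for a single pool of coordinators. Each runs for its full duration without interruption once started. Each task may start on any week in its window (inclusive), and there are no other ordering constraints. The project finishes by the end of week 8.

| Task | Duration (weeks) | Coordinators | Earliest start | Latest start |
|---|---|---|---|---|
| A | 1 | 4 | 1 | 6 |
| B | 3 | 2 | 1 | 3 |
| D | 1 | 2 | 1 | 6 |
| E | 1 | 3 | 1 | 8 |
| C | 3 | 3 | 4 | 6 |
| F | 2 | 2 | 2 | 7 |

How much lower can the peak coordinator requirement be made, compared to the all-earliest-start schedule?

7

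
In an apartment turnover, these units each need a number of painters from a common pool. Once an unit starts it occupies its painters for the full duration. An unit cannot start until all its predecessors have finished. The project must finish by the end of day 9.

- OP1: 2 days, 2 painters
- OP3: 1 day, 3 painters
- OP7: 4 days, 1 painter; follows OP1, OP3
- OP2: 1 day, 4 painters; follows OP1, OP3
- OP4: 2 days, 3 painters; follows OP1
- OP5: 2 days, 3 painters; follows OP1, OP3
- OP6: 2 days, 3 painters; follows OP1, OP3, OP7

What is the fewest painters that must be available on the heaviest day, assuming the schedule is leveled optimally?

5

Early-start (OP1@1, OP3@1, OP7@3, OP2@3, OP4@3, OP5@3, OP6@7) gives peak 11: d1:5  d2:2  d3:11  d4:7  d5:1  d6:1  d7:3  d8:3  d9:0.
Shift OP4→4, OP5→6, OP6→8.
Schedule OP1@1, OP3@1, OP7@3, OP2@3, OP4@4, OP5@6, OP6@8: d1:5  d2:2  d3:5  d4:4  d5:4  d6:4  d7:3  d8:3  d9:3 — peak 5.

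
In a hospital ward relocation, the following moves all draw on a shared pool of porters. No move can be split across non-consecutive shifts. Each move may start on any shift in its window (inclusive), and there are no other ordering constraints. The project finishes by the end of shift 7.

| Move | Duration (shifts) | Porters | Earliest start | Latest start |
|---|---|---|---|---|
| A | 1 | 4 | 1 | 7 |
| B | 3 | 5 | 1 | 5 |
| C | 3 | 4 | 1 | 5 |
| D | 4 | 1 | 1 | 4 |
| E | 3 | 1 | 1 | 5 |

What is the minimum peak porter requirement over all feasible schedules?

Early-start (A@1, B@1, C@1, D@1, E@1) gives peak 15: s1:15  s2:11  s3:11  s4:1  s5:0  s6:0  s7:0.
Shift B→2, C→5, E→5.
Schedule A@1, B@2, C@5, D@1, E@5: s1:5  s2:6  s3:6  s4:6  s5:5  s6:5  s7:5 — peak 6.
Total porter-shifts = 38 over 7 shifts ⇒ peak ≥ ⌈38/7⌉ = 6, so 6 is optimal.

6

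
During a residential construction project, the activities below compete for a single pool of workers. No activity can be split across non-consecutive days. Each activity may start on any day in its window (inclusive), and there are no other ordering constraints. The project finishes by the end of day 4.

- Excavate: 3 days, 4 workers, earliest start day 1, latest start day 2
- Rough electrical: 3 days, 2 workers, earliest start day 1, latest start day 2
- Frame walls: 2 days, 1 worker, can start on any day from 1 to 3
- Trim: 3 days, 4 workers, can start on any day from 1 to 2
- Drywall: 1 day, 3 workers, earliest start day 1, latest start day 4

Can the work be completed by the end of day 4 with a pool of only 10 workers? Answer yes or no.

The minimum achievable peak is 11; 10 < 11, so no feasible schedule stays within the cap.

no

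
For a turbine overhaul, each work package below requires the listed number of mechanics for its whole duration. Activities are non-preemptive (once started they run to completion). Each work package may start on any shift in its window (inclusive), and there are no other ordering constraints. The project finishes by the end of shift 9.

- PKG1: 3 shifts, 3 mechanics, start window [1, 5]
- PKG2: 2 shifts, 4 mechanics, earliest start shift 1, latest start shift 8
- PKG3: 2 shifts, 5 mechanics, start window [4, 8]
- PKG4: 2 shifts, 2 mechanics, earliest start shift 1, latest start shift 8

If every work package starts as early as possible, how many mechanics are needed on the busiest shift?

9

Early-start schedule: PKG1@1, PKG2@1, PKG3@4, PKG4@1.
Load per shift: shift 1: 9, shift 2: 9, shift 3: 3, shift 4: 5, shift 5: 5, shift 6: 0, shift 7: 0, shift 8: 0, shift 9: 0.
Peak is 9.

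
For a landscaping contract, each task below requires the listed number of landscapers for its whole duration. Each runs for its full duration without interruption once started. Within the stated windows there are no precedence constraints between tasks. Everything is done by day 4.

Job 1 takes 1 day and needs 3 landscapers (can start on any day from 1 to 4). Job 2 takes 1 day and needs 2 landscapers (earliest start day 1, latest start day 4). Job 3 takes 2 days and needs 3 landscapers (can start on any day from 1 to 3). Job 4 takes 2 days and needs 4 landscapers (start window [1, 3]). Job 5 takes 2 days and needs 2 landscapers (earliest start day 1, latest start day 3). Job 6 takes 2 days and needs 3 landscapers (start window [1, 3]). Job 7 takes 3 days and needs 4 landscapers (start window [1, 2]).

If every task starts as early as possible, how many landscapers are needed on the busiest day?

21

Early-start schedule: Job 1@1, Job 2@1, Job 3@1, Job 4@1, Job 5@1, Job 6@1, Job 7@1.
Load per day: day 1: 21, day 2: 16, day 3: 4, day 4: 0.
Peak is 21.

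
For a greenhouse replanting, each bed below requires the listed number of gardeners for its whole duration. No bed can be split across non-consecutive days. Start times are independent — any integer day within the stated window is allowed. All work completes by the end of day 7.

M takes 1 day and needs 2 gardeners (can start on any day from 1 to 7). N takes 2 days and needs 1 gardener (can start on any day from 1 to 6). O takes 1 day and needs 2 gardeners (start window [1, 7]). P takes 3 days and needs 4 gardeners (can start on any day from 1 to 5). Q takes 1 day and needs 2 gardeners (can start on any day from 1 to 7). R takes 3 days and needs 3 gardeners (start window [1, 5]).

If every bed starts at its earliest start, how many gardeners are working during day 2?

At early start, day 2 has: N, P, R.
Demand: 1 + 4 + 3 = 8.

8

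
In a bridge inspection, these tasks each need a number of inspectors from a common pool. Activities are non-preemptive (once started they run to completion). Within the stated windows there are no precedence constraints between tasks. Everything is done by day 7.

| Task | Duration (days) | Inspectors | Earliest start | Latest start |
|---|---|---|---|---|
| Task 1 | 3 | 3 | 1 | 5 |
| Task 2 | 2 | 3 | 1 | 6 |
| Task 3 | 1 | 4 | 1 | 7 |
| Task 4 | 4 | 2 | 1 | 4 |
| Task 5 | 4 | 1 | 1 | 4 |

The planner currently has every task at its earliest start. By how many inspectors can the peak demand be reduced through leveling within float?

Early-start peak: d1:13  d2:9  d3:6  d4:3  d5:0  d6:0  d7:0 ⇒ 13.
Leveled (Task 1@1, Task 2@5, Task 3@7, Task 4@1, Task 5@4): d1:5  d2:5  d3:5  d4:3  d5:4  d6:4  d7:5 ⇒ 5.
Reduction 13 − 5 = 8.

8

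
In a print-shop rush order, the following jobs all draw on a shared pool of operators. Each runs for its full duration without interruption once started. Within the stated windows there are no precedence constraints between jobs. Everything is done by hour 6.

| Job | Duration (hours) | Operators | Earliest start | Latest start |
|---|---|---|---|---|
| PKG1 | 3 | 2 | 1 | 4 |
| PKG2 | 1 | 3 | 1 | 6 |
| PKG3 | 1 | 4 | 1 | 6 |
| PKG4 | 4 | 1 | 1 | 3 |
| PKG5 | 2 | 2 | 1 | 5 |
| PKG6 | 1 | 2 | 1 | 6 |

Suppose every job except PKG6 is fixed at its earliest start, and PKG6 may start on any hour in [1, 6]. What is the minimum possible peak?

12

PKG6@1: h1:14  h2:5  h3:3  h4:1  h5:0  h6:0 → peak 14
PKG6@2: h1:12  h2:7  h3:3  h4:1  h5:0  h6:0 → peak 12
PKG6@3: h1:12  h2:5  h3:5  h4:1  h5:0  h6:0 → peak 12
PKG6@4: h1:12  h2:5  h3:3  h4:3  h5:0  h6:0 → peak 12
PKG6@5: h1:12  h2:5  h3:3  h4:1  h5:2  h6:0 → peak 12
PKG6@6: h1:12  h2:5  h3:3  h4:1  h5:0  h6:2 → peak 12
Best is PKG6@2, peak 12.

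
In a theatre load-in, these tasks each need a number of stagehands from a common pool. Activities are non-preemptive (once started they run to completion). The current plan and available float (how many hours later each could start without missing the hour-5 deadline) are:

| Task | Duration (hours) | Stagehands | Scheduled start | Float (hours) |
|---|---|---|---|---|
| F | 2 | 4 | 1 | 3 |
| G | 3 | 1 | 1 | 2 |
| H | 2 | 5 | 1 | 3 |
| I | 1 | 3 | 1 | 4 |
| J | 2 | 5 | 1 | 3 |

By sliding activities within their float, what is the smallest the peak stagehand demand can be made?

9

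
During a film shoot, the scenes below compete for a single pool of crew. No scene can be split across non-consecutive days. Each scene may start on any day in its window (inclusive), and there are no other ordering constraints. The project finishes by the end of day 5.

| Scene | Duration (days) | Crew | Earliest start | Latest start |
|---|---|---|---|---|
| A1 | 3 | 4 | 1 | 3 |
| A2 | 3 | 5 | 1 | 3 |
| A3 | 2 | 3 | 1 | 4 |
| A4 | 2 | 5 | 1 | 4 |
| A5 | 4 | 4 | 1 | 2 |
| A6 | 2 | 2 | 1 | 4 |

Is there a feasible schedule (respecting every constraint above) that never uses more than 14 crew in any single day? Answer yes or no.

yes

Schedule A1@1, A2@1, A3@4, A4@4, A5@1, A6@4: d1:13  d2:13  d3:13  d4:14  d5:10 — peak 14 ≤ 14.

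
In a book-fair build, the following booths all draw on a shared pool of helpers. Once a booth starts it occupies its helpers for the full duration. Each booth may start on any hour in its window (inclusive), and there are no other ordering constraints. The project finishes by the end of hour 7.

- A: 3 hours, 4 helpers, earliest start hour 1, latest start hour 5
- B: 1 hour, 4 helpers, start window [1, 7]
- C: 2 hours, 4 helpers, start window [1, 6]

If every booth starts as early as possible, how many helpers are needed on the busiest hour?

12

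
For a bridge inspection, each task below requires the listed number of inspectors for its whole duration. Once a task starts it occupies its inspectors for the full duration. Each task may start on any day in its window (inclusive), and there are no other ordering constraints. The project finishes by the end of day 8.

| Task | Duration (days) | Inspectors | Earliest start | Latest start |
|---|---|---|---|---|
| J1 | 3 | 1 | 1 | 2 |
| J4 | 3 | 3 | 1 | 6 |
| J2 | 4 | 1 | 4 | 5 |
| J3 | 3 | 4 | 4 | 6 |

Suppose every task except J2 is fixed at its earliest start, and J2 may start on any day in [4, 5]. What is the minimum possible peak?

J2@4: d1:4  d2:4  d3:4  d4:5  d5:5  d6:5  d7:1  d8:0 → peak 5
J2@5: d1:4  d2:4  d3:4  d4:4  d5:5  d6:5  d7:1  d8:1 → peak 5
Best is J2@4, peak 5.

5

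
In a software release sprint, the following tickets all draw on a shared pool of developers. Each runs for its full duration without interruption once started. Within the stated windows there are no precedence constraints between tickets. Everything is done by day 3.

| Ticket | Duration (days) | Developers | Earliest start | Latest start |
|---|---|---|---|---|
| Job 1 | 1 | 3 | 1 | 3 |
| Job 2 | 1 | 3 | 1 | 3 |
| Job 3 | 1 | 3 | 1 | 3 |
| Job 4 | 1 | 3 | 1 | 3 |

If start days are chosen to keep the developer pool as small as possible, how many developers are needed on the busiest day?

Early-start (Job 1@1, Job 2@1, Job 3@1, Job 4@1) gives peak 12: d1:12  d2:0  d3:0.
Shift Job 3→2, Job 4→2.
Schedule Job 1@1, Job 2@1, Job 3@2, Job 4@2: d1:6  d2:6  d3:0 — peak 6.

6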